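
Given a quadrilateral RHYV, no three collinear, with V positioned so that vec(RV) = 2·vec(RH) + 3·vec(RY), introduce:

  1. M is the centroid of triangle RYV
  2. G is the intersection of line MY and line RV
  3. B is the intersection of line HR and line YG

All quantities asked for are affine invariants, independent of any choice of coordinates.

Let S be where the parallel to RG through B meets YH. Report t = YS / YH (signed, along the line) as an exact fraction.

t = -4/5

Work in coordinates with R = (0, 0), H = (1, 0), Y = (0, 1), V = (2, 3).
1. M is the centroid of triangle RYV ⇒ M = (2/3, 4/3)
2. G is the intersection of line MY and line RV ⇒ G = (1, 3/2)
3. B is the intersection of line HR and line YG ⇒ B = (-2, 0)
through B parallel to RG: direction (1, 3/2); meets YH at S = (-4/5, 9/5)
S = Y + t·(H−Y) with t = -4/5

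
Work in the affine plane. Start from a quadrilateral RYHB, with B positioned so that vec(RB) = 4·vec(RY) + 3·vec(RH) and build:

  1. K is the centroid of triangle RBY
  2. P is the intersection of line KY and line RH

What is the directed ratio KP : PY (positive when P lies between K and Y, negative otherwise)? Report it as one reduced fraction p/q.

KP:PY = -5/3

Set R = (0, 0), Y = (1, 0), H = (0, 1), B = (4, 3); any affine frame gives the same invariant.
1. K is the centroid of triangle RBY ⇒ K = (5/3, 1)
2. P is the intersection of line KY and line RH ⇒ P = (0, -3/2)
P = K + t·(Y−K) with t = 5/2, so KP:PY = t:(1−t) = 5/2:-3/2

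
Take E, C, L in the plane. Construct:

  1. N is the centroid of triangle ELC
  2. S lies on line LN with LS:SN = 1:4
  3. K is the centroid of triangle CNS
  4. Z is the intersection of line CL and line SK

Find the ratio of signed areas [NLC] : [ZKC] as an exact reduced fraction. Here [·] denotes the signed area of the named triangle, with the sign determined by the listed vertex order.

Assign E = (0, 0), C = (1, 0), L = (0, 1) — the answer is frame-independent, so this choice is without loss of generality.
1. N is the centroid of triangle ELC ⇒ N = (1/3, 1/3)
2. S lies on line LN with LS:SN = 1:4 ⇒ S = (1/15, 13/15)
3. K is the centroid of triangle CNS ⇒ K = (7/15, 2/5)
4. Z is the intersection of line CL and line SK ⇒ Z = (-1/3, 4/3)
2·[NLC] = -1/3, 2·[ZKC] = 8/45
[NLC]:[ZKC] = -1/3:8/45 = -15/8

[NLC]:[ZKC] = -15/8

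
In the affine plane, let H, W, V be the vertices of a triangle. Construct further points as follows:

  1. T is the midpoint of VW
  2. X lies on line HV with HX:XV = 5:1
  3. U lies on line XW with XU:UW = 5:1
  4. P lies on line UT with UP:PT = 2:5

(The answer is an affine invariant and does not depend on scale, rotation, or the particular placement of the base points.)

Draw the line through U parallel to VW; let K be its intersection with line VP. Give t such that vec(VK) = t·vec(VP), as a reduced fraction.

Set H = (0, 0), W = (1, 0), V = (0, 1); any affine frame gives the same invariant.
1. T is the midpoint of VW ⇒ T = (1/2, 1/2)
2. X lies on line HV with HX:XV = 5:1 ⇒ X = (0, 5/6)
3. U lies on line XW with XU:UW = 5:1 ⇒ U = (5/6, 5/36)
4. P lies on line UT with UP:PT = 2:5 ⇒ P = (31/42, 61/252)
through U parallel to VW: direction (1, -1); meets VP at K = (31/30, -11/180)
K = V + t·(P−V) with t = 7/5

t = 7/5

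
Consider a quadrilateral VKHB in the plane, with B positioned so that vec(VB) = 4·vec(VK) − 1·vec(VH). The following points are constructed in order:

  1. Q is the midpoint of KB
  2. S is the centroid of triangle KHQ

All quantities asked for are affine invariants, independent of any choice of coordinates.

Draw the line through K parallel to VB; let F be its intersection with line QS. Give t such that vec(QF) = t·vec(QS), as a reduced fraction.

Work in coordinates with V = (0, 0), K = (1, 0), H = (0, 1), B = (4, -1).
1. Q is the midpoint of KB ⇒ Q = (5/2, -1/2)
2. S is the centroid of triangle KHQ ⇒ S = (7/6, 1/6)
through K parallel to VB: direction (4, -1); meets QS at F = (2, -1/4)
F = Q + t·(S−Q) with t = 3/8

t = 3/8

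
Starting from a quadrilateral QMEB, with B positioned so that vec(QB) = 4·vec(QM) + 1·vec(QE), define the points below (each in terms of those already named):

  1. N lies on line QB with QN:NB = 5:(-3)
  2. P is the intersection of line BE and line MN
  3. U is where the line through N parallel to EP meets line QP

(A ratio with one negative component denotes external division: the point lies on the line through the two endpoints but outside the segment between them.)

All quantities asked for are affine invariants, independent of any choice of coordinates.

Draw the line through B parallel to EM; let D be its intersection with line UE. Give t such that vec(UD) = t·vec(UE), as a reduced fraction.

Assign Q = (0, 0), M = (1, 0), E = (0, 1), B = (4, 1) — the answer is frame-independent, so this choice is without loss of generality.
1. N lies on line QB with QN:NB = 5:(-3) ⇒ N = (10, 5/2)
2. P is the intersection of line BE and line MN ⇒ P = (23/5, 1)
3. U is where the line through N parallel to EP meets line QP ⇒ U = (23/2, 5/2)
through B parallel to EM: direction (1, -1); meets UE at D = (46/13, 19/13)
D = U + t·(E−U) with t = 9/13

t = 9/13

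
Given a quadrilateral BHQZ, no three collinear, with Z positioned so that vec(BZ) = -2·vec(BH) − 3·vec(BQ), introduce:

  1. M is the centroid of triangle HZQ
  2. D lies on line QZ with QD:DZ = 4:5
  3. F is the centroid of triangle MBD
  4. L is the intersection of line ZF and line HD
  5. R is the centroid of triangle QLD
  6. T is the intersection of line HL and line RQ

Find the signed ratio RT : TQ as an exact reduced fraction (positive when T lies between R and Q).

Set B = (0, 0), H = (1, 0), Q = (0, 1), Z = (-2, -3); any affine frame gives the same invariant.
1. M is the centroid of triangle HZQ ⇒ M = (-1/3, -2/3)
2. D lies on line QZ with QD:DZ = 4:5 ⇒ D = (-8/9, -7/9)
3. F is the centroid of triangle MBD ⇒ F = (-11/27, -13/27)
4. L is the intersection of line ZF and line HD ⇒ L = (-28/57, -35/57)
5. R is the centroid of triangle QLD ⇒ R = (-236/513, -67/513)
6. T is the intersection of line HL and line RQ ⇒ T = (-118/171, -119/171)
T = R + t·(Q−R) with t = -1/2, so RT:TQ = t:(1−t) = -1/2:3/2

RT:TQ = -1/3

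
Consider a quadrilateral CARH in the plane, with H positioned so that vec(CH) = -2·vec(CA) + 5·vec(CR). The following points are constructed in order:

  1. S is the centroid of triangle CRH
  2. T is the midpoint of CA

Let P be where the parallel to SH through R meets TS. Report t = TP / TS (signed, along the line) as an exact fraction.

Choose coordinates C = (0, 0), A = (1, 0), R = (0, 1), H = (-2, 5).
1. S is the centroid of triangle CRH ⇒ S = (-2/3, 2)
2. T is the midpoint of CA ⇒ T = (1/2, 0)
through R parallel to SH: direction (-4/3, 3); meets TS at P = (4/15, 2/5)
P = T + t·(S−T) with t = 1/5

t = 1/5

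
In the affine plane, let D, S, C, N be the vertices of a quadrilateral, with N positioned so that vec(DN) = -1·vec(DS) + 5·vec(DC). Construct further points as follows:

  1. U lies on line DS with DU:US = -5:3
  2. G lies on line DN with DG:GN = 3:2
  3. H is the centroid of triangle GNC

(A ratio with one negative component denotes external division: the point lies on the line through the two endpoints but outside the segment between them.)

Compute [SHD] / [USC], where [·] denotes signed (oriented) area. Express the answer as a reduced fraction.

[SHD]:[USC] = -2

Choose coordinates D = (0, 0), S = (1, 0), C = (0, 1), N = (-1, 5).
1. U lies on line DS with DU:US = -5:3 ⇒ U = (5/2, 0)
2. G lies on line DN with DG:GN = 3:2 ⇒ G = (-3/5, 3)
3. H is the centroid of triangle GNC ⇒ H = (-8/15, 3)
2·[SHD] = 3, 2·[USC] = -3/2
[SHD]:[USC] = 3:-3/2 = -2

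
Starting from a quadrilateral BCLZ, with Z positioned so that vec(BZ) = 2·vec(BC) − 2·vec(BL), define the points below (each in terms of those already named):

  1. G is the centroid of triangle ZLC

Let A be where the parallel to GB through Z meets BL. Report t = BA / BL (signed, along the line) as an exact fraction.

Set B = (0, 0), C = (1, 0), L = (0, 1), Z = (2, -2); any affine frame gives the same invariant.
1. G is the centroid of triangle ZLC ⇒ G = (1, -1/3)
through Z parallel to GB: direction (-1, 1/3); meets BL at A = (0, -4/3)
A = B + t·(L−B) with t = -4/3

t = -4/3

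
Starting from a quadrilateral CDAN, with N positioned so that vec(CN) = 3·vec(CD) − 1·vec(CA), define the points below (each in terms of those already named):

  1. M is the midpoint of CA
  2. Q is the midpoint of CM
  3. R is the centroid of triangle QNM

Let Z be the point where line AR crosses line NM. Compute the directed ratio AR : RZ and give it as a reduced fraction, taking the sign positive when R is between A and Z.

Set C = (0, 0), D = (1, 0), A = (0, 1), N = (3, -1); any affine frame gives the same invariant.
1. M is the midpoint of CA ⇒ M = (0, 1/2)
2. Q is the midpoint of CM ⇒ Q = (0, 1/4)
3. R is the centroid of triangle QNM ⇒ R = (1, -1/12)
line AR meets NM at Z = (6/7, 1/14)
R = A + t·(Z−A) with t = 7/6, so AR:RZ = 7/6:-1/6

AR:RZ = -7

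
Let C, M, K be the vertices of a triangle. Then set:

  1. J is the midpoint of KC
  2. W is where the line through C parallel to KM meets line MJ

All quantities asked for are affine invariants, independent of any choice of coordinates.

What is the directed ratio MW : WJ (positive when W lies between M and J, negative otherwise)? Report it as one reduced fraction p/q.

MW:WJ = -2

Choose coordinates C = (0, 0), M = (1, 0), K = (0, 1).
1. J is the midpoint of KC ⇒ J = (0, 1/2)
2. W is where the line through C parallel to KM meets line MJ ⇒ W = (-1, 1)
W = M + t·(J−M) with t = 2, so MW:WJ = t:(1−t) = 2:-1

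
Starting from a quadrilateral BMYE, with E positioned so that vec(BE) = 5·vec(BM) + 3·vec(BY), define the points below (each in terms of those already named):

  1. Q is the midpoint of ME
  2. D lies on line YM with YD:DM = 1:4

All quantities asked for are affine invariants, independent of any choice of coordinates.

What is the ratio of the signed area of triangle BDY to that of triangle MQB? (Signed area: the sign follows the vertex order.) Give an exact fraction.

[BDY]:[MQB] = 2/15

Work in coordinates with B = (0, 0), M = (1, 0), Y = (0, 1), E = (5, 3).
1. Q is the midpoint of ME ⇒ Q = (3, 3/2)
2. D lies on line YM with YD:DM = 1:4 ⇒ D = (1/5, 4/5)
2·[BDY] = 1/5, 2·[MQB] = 3/2
[BDY]:[MQB] = 1/5:3/2 = 2/15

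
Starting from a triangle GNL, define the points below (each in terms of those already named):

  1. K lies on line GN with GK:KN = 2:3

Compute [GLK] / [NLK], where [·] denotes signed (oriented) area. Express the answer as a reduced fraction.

[GLK]:[NLK] = -2/3

Work in coordinates with G = (0, 0), N = (1, 0), L = (0, 1).
1. K lies on line GN with GK:KN = 2:3 ⇒ K = (2/5, 0)
2·[GLK] = -2/5, 2·[NLK] = 3/5
[GLK]:[NLK] = -2/5:3/5 = -2/3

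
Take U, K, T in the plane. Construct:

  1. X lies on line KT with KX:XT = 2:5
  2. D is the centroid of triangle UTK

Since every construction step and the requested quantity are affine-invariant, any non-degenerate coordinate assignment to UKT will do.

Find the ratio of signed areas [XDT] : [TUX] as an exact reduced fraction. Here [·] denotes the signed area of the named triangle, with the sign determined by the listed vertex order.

[XDT]:[TUX] = -1/3

Work in coordinates with U = (0, 0), K = (1, 0), T = (0, 1).
1. X lies on line KT with KX:XT = 2:5 ⇒ X = (5/7, 2/7)
2. D is the centroid of triangle UTK ⇒ D = (1/3, 1/3)
2·[XDT] = -5/21, 2·[TUX] = 5/7
[XDT]:[TUX] = -5/21:5/7 = -1/3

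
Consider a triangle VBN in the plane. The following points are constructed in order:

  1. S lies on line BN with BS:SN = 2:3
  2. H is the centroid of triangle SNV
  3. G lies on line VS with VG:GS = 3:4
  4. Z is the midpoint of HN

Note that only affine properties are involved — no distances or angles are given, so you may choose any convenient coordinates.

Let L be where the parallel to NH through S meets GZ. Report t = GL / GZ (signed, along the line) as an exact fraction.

t = 8

Work in coordinates with V = (0, 0), B = (1, 0), N = (0, 1).
1. S lies on line BN with BS:SN = 2:3 ⇒ S = (3/5, 2/5)
2. H is the centroid of triangle SNV ⇒ H = (1/5, 7/15)
3. G lies on line VS with VG:GS = 3:4 ⇒ G = (9/35, 6/35)
4. Z is the midpoint of HN ⇒ Z = (1/10, 11/15)
through S parallel to NH: direction (1/5, -8/15); meets GZ at L = (-1, 14/3)
L = G + t·(Z−G) with t = 8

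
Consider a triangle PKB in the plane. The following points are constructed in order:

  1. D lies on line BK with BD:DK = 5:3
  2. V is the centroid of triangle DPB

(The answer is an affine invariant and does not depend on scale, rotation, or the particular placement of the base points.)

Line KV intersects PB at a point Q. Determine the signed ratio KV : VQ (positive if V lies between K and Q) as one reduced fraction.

Choose coordinates P = (0, 0), K = (1, 0), B = (0, 1).
1. D lies on line BK with BD:DK = 5:3 ⇒ D = (5/8, 3/8)
2. V is the centroid of triangle DPB ⇒ V = (5/24, 11/24)
line KV meets PB at Q = (0, 11/19)
V = K + t·(Q−K) with t = 19/24, so KV:VQ = 19/24:5/24

KV:VQ = 19/5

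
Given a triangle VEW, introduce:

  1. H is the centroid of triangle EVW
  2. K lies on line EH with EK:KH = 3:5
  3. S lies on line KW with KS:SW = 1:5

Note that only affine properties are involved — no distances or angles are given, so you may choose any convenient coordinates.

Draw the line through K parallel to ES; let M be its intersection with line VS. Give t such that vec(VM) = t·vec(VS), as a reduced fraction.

t = 12/13

Assign V = (0, 0), E = (1, 0), W = (0, 1) — the answer is frame-independent, so this choice is without loss of generality.
1. H is the centroid of triangle EVW ⇒ H = (1/3, 1/3)
2. K lies on line EH with EK:KH = 3:5 ⇒ K = (3/4, 1/8)
3. S lies on line KW with KS:SW = 1:5 ⇒ S = (5/8, 13/48)
through K parallel to ES: direction (-3/8, 13/48); meets VS at M = (15/26, 1/4)
M = V + t·(S−V) with t = 12/13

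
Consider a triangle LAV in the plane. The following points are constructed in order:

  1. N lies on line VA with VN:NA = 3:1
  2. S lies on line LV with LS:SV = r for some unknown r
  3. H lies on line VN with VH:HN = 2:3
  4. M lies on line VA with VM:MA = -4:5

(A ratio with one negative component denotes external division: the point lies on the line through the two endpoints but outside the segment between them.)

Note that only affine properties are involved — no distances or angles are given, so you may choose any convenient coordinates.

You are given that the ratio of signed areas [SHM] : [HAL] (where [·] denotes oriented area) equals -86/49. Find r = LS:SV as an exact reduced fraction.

Choose coordinates L = (0, 0), A = (1, 0), V = (0, 1).
1. N lies on line VA with VN:NA = 3:1 ⇒ N = (3/4, 1/4)
2. With LS:SV = r, write λ = r/(r+1) so S = L + λ·(V−L); S is affine-linear in λ
3. H lies on line VN with VH:HN = 2:3 ⇒ H = (3/10, 7/10)
4. M lies on line VA with VM:MA = -4:5 ⇒ M = (-4, 5)
Every point depending on S is an affine combination of S and λ-independent points, so each such coordinate is linear in λ; the λ² term in each signed area is a multiple of (V−L)×(V−L) = 0, so 2·[SHM] and 2·[HAL] are each linear in λ. Evaluating at λ=0 and λ=1:
  2·[SHM] = -43/10·λ + 43/10,   2·[HAL] = -7/10
So [SHM]:[HAL] = (-43/10·λ + 43/10) / (-7/10). Setting this equal to -86/49:
  -43/10·λ + 43/10 = -86/49·(-7/10)  ⇒  λ = 5/7
Then r = λ/(1−λ) = (5/7)/(2/7) = 5/2. Check: with r = 5/2, S = (0, 5/7) and [SHM]:[HAL] = -86/49 as required.

r = 5/2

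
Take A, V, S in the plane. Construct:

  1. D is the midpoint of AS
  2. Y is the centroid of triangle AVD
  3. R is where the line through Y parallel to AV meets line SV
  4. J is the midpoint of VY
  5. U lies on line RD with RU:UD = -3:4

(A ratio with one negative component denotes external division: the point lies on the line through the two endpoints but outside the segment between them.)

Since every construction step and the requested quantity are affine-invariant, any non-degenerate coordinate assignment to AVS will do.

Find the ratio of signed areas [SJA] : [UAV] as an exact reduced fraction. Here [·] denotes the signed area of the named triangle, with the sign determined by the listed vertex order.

[SJA]:[UAV] = 4/5

Choose coordinates A = (0, 0), V = (1, 0), S = (0, 1).
1. D is the midpoint of AS ⇒ D = (0, 1/2)
2. Y is the centroid of triangle AVD ⇒ Y = (1/3, 1/6)
3. R is where the line through Y parallel to AV meets line SV ⇒ R = (5/6, 1/6)
4. J is the midpoint of VY ⇒ J = (2/3, 1/12)
5. U lies on line RD with RU:UD = -3:4 ⇒ U = (10/3, -5/6)
2·[SJA] = -2/3, 2·[UAV] = -5/6
[SJA]:[UAV] = -2/3:-5/6 = 4/5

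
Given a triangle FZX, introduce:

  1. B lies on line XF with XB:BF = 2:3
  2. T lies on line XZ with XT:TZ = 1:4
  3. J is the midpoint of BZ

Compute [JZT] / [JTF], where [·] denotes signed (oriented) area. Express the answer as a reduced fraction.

[JZT]:[JTF] = 8/17

Choose coordinates F = (0, 0), Z = (1, 0), X = (0, 1).
1. B lies on line XF with XB:BF = 2:3 ⇒ B = (0, 3/5)
2. T lies on line XZ with XT:TZ = 1:4 ⇒ T = (1/5, 4/5)
3. J is the midpoint of BZ ⇒ J = (1/2, 3/10)
2·[JZT] = 4/25, 2·[JTF] = 17/50
[JZT]:[JTF] = 4/25:17/50 = 8/17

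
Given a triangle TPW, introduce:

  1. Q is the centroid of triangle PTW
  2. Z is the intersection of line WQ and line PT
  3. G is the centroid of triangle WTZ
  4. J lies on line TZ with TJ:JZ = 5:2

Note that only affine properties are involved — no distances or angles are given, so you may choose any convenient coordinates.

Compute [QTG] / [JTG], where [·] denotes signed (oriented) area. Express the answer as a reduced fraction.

Assign T = (0, 0), P = (1, 0), W = (0, 1) — the answer is frame-independent, so this choice is without loss of generality.
1. Q is the centroid of triangle PTW ⇒ Q = (1/3, 1/3)
2. Z is the intersection of line WQ and line PT ⇒ Z = (1/2, 0)
3. G is the centroid of triangle WTZ ⇒ G = (1/6, 1/3)
4. J lies on line TZ with TJ:JZ = 5:2 ⇒ J = (5/14, 0)
2·[QTG] = -1/18, 2·[JTG] = -5/42
[QTG]:[JTG] = -1/18:-5/42 = 7/15

[QTG]:[JTG] = 7/15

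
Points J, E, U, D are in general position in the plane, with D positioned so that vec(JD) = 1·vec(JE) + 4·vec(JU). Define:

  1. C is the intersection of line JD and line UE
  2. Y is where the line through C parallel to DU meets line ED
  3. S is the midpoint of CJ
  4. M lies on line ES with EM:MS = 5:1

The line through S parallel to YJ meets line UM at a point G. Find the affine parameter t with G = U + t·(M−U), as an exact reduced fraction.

t = 69/110

Choose coordinates J = (0, 0), E = (1, 0), U = (0, 1), D = (1, 4).
1. C is the intersection of line JD and line UE ⇒ C = (1/5, 4/5)
2. Y is where the line through C parallel to DU meets line ED ⇒ Y = (1, 16/5)
3. S is the midpoint of CJ ⇒ S = (1/10, 2/5)
4. M lies on line ES with EM:MS = 5:1 ⇒ M = (1/4, 1/3)
through S parallel to YJ: direction (-1, -16/5); meets UM at G = (69/440, 32/55)
G = U + t·(M−U) with t = 69/110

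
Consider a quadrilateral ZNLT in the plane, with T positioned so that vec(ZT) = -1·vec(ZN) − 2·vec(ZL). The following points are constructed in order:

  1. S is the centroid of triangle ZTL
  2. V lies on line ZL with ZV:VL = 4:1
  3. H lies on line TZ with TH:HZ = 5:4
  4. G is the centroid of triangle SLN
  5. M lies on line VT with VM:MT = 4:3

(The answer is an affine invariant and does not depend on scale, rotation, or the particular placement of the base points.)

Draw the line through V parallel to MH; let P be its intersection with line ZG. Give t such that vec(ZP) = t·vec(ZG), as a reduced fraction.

t = 36/17

Assign Z = (0, 0), N = (1, 0), L = (0, 1), T = (-1, -2) — the answer is frame-independent, so this choice is without loss of generality.
1. S is the centroid of triangle ZTL ⇒ S = (-1/3, -1/3)
2. V lies on line ZL with ZV:VL = 4:1 ⇒ V = (0, 4/5)
3. H lies on line TZ with TH:HZ = 5:4 ⇒ H = (-4/9, -8/9)
4. G is the centroid of triangle SLN ⇒ G = (2/9, 2/9)
5. M lies on line VT with VM:MT = 4:3 ⇒ M = (-4/7, -4/5)
through V parallel to MH: direction (8/63, -4/45); meets ZG at P = (8/17, 8/17)
P = Z + t·(G−Z) with t = 36/17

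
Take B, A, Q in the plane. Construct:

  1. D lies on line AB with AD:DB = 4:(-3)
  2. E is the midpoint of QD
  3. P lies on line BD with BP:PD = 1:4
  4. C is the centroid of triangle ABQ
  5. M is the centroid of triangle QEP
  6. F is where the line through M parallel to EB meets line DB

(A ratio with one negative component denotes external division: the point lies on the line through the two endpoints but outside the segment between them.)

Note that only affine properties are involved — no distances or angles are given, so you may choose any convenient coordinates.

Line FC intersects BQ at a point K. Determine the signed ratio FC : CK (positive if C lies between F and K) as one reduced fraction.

FC:CK = 7/5

Work in coordinates with B = (0, 0), A = (1, 0), Q = (0, 1).
1. D lies on line AB with AD:DB = 4:(-3) ⇒ D = (-3, 0)
2. E is the midpoint of QD ⇒ E = (-3/2, 1/2)
3. P lies on line BD with BP:PD = 1:4 ⇒ P = (-3/5, 0)
4. C is the centroid of triangle ABQ ⇒ C = (1/3, 1/3)
5. M is the centroid of triangle QEP ⇒ M = (-7/10, 1/2)
6. F is where the line through M parallel to EB meets line DB ⇒ F = (4/5, 0)
line FC meets BQ at K = (0, 4/7)
C = F + t·(K−F) with t = 7/12, so FC:CK = 7/12:5/12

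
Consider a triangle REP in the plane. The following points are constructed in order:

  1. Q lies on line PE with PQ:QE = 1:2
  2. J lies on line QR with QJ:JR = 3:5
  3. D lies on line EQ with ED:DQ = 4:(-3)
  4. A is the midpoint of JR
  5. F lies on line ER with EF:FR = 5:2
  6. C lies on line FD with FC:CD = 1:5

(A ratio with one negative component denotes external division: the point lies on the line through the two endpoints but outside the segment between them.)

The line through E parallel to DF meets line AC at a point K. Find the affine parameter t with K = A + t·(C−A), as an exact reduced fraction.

t = 333/13

Set R = (0, 0), E = (1, 0), P = (0, 1); any affine frame gives the same invariant.
1. Q lies on line PE with PQ:QE = 1:2 ⇒ Q = (1/3, 2/3)
2. J lies on line QR with QJ:JR = 3:5 ⇒ J = (5/24, 5/12)
3. D lies on line EQ with ED:DQ = 4:(-3) ⇒ D = (-5/3, 8/3)
4. A is the midpoint of JR ⇒ A = (5/48, 5/24)
5. F lies on line ER with EF:FR = 5:2 ⇒ F = (2/7, 0)
6. C lies on line FD with FC:CD = 1:5 ⇒ C = (-5/126, 4/9)
through E parallel to DF: direction (41/21, -8/3); meets AC at K = (-1955/546, 244/39)
K = A + t·(C−A) with t = 333/13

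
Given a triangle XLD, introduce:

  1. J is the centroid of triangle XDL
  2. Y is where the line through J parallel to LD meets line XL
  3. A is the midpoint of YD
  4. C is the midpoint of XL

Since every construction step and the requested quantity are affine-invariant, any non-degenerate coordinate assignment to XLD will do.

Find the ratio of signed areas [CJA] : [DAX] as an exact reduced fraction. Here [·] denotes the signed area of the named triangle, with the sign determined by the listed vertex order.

Set X = (0, 0), L = (1, 0), D = (0, 1); any affine frame gives the same invariant.
1. J is the centroid of triangle XDL ⇒ J = (1/3, 1/3)
2. Y is where the line through J parallel to LD meets line XL ⇒ Y = (2/3, 0)
3. A is the midpoint of YD ⇒ A = (1/3, 1/2)
4. C is the midpoint of XL ⇒ C = (1/2, 0)
2·[CJA] = -1/36, 2·[DAX] = -1/3
[CJA]:[DAX] = -1/36:-1/3 = 1/12

[CJA]:[DAX] = 1/12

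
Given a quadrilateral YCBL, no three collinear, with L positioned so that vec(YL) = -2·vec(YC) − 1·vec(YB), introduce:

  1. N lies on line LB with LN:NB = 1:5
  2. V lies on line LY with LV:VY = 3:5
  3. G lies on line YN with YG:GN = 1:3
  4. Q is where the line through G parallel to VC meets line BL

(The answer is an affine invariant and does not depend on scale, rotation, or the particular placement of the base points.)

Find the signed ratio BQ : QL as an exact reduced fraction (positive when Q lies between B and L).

Work in coordinates with Y = (0, 0), C = (1, 0), B = (0, 1), L = (-2, -1).
1. N lies on line LB with LN:NB = 1:5 ⇒ N = (-5/3, -2/3)
2. V lies on line LY with LV:VY = 3:5 ⇒ V = (-5/4, -5/8)
3. G lies on line YN with YG:GN = 1:3 ⇒ G = (-5/12, -1/6)
4. Q is where the line through G parallel to VC meets line BL ⇒ Q = (-227/156, -71/156)
Q = B + t·(L−B) with t = 227/312, so BQ:QL = t:(1−t) = 227/312:85/312

BQ:QL = 227/85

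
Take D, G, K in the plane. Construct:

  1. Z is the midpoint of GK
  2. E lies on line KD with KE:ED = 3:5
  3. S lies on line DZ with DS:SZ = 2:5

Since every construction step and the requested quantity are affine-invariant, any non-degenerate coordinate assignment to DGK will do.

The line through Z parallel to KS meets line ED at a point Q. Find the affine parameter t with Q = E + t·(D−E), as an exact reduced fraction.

t = -23/5

Set D = (0, 0), G = (1, 0), K = (0, 1); any affine frame gives the same invariant.
1. Z is the midpoint of GK ⇒ Z = (1/2, 1/2)
2. E lies on line KD with KE:ED = 3:5 ⇒ E = (0, 5/8)
3. S lies on line DZ with DS:SZ = 2:5 ⇒ S = (1/7, 1/7)
through Z parallel to KS: direction (1/7, -6/7); meets ED at Q = (0, 7/2)
Q = E + t·(D−E) with t = -23/5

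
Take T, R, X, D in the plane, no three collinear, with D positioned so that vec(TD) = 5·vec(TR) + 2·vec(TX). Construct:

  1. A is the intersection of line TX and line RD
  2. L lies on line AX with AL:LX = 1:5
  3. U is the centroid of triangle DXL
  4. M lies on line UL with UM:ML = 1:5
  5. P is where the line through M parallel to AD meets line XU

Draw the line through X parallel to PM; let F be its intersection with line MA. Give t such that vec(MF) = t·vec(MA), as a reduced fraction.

Work in coordinates with T = (0, 0), R = (1, 0), X = (0, 1), D = (5, 2).
1. A is the intersection of line TX and line RD ⇒ A = (0, -1/2)
2. L lies on line AX with AL:LX = 1:5 ⇒ L = (0, -1/4)
3. U is the centroid of triangle DXL ⇒ U = (5/3, 11/12)
4. M lies on line UL with UM:ML = 1:5 ⇒ M = (25/18, 13/18)
5. P is where the line through M parallel to AD meets line XU ⇒ P = (175/99, 361/396)
through X parallel to PM: direction (-25/66, -25/132); meets MA at F = (75/19, 113/38)
F = M + t·(A−M) with t = -35/19

t = -35/19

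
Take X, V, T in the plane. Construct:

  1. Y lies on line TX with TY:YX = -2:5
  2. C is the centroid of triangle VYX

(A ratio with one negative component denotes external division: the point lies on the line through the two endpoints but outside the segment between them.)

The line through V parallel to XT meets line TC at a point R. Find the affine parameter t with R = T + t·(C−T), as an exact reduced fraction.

t = 3

Choose coordinates X = (0, 0), V = (1, 0), T = (0, 1).
1. Y lies on line TX with TY:YX = -2:5 ⇒ Y = (0, 5/3)
2. C is the centroid of triangle VYX ⇒ C = (1/3, 5/9)
through V parallel to XT: direction (0, 1); meets TC at R = (1, -1/3)
R = T + t·(C−T) with t = 3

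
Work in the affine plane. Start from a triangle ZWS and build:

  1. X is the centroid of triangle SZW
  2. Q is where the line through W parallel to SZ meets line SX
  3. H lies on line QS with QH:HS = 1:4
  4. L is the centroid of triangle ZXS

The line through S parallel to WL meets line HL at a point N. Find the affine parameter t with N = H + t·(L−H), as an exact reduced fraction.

Assign Z = (0, 0), W = (1, 0), S = (0, 1) — the answer is frame-independent, so this choice is without loss of generality.
1. X is the centroid of triangle SZW ⇒ X = (1/3, 1/3)
2. Q is where the line through W parallel to SZ meets line SX ⇒ Q = (1, -1)
3. H lies on line QS with QH:HS = 1:4 ⇒ H = (4/5, -3/5)
4. L is the centroid of triangle ZXS ⇒ L = (1/9, 4/9)
through S parallel to WL: direction (-8/9, 4/9); meets HL at N = (-8/21, 25/21)
N = H + t·(L−H) with t = 12/7

t = 12/7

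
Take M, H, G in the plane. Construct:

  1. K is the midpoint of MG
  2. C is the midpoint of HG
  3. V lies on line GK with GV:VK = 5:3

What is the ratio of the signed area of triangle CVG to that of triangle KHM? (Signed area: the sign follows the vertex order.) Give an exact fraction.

Set M = (0, 0), H = (1, 0), G = (0, 1); any affine frame gives the same invariant.
1. K is the midpoint of MG ⇒ K = (0, 1/2)
2. C is the midpoint of HG ⇒ C = (1/2, 1/2)
3. V lies on line GK with GV:VK = 5:3 ⇒ V = (0, 11/16)
2·[CVG] = -5/32, 2·[KHM] = -1/2
[CVG]:[KHM] = -5/32:-1/2 = 5/16

[CVG]:[KHM] = 5/16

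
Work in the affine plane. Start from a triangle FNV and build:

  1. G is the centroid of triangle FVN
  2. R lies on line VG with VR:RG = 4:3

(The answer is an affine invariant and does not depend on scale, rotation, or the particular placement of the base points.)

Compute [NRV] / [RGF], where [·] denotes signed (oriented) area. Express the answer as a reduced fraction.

Set F = (0, 0), N = (1, 0), V = (0, 1); any affine frame gives the same invariant.
1. G is the centroid of triangle FVN ⇒ G = (1/3, 1/3)
2. R lies on line VG with VR:RG = 4:3 ⇒ R = (4/21, 13/21)
2·[NRV] = -4/21, 2·[RGF] = -1/7
[NRV]:[RGF] = -4/21:-1/7 = 4/3

[NRV]:[RGF] = 4/3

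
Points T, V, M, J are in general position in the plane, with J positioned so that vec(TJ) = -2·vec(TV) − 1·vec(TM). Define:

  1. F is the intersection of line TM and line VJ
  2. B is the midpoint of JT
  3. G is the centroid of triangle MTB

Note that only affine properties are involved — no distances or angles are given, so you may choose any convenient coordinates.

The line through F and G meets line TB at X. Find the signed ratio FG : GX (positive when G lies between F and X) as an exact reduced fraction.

FG:GX = -2

Set T = (0, 0), V = (1, 0), M = (0, 1), J = (-2, -1); any affine frame gives the same invariant.
1. F is the intersection of line TM and line VJ ⇒ F = (0, -1/3)
2. B is the midpoint of JT ⇒ B = (-1, -1/2)
3. G is the centroid of triangle MTB ⇒ G = (-1/3, 1/6)
line FG meets TB at X = (-1/6, -1/12)
G = F + t·(X−F) with t = 2, so FG:GX = 2:-1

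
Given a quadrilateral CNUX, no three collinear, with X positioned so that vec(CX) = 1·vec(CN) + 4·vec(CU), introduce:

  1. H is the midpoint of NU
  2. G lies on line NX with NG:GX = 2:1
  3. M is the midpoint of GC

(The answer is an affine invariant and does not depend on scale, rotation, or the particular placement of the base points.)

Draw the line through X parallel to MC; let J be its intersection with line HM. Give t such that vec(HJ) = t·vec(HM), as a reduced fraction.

Choose coordinates C = (0, 0), N = (1, 0), U = (0, 1), X = (1, 4).
1. H is the midpoint of NU ⇒ H = (1/2, 1/2)
2. G lies on line NX with NG:GX = 2:1 ⇒ G = (1, 8/3)
3. M is the midpoint of GC ⇒ M = (1/2, 4/3)
through X parallel to MC: direction (-1/2, -4/3); meets HM at J = (1/2, 8/3)
J = H + t·(M−H) with t = 13/5

t = 13/5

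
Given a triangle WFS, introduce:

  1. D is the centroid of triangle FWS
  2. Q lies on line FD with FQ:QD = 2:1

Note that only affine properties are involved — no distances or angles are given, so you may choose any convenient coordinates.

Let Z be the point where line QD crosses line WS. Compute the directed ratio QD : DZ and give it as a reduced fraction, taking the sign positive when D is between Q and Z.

QD:DZ = 2/3

Choose coordinates W = (0, 0), F = (1, 0), S = (0, 1).
1. D is the centroid of triangle FWS ⇒ D = (1/3, 1/3)
2. Q lies on line FD with FQ:QD = 2:1 ⇒ Q = (5/9, 2/9)
line QD meets WS at Z = (0, 1/2)
D = Q + t·(Z−Q) with t = 2/5, so QD:DZ = 2/5:3/5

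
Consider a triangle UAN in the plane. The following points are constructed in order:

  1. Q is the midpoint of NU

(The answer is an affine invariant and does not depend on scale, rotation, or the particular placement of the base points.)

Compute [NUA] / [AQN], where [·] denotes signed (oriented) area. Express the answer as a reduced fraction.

[NUA]:[AQN] = -2

Assign U = (0, 0), A = (1, 0), N = (0, 1) — the answer is frame-independent, so this choice is without loss of generality.
1. Q is the midpoint of NU ⇒ Q = (0, 1/2)
2·[NUA] = 1, 2·[AQN] = -1/2
[NUA]:[AQN] = 1:-1/2 = -2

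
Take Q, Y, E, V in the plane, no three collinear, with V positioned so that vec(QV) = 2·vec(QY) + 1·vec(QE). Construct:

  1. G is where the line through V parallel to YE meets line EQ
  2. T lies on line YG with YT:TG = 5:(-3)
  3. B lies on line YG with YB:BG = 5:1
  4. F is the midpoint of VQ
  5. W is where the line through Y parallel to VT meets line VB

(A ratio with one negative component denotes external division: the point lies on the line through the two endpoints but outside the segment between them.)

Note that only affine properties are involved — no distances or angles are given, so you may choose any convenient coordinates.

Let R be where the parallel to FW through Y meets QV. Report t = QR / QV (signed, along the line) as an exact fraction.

t = 11/29

Set Q = (0, 0), Y = (1, 0), E = (0, 1), V = (2, 1); any affine frame gives the same invariant.
1. G is where the line through V parallel to YE meets line EQ ⇒ G = (0, 3)
2. T lies on line YG with YT:TG = 5:(-3) ⇒ T = (-3/2, 15/2)
3. B lies on line YG with YB:BG = 5:1 ⇒ B = (1/6, 5/2)
4. F is the midpoint of VQ ⇒ F = (1, 1/2)
5. W is where the line through Y parallel to VT meets line VB ⇒ W = (-3/4, 13/4)
through Y parallel to FW: direction (-7/4, 11/4); meets QV at R = (22/29, 11/29)
R = Q + t·(V−Q) with t = 11/29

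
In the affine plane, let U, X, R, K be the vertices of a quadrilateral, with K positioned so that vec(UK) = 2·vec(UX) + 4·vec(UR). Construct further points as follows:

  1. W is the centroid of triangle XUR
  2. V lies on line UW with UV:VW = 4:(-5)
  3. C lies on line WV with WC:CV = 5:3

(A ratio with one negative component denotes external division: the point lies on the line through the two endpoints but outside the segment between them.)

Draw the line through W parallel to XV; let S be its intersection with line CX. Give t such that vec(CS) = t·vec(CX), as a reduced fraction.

Assign U = (0, 0), X = (1, 0), R = (0, 1), K = (2, 4) — the answer is frame-independent, so this choice is without loss of generality.
1. W is the centroid of triangle XUR ⇒ W = (1/3, 1/3)
2. V lies on line UW with UV:VW = 4:(-5) ⇒ V = (-4/3, -4/3)
3. C lies on line WV with WC:CV = 5:3 ⇒ C = (-17/24, -17/24)
through W parallel to XV: direction (-7/3, -4/3); meets CX at S = (-32/9, -17/9)
S = C + t·(X−C) with t = -5/3

t = -5/3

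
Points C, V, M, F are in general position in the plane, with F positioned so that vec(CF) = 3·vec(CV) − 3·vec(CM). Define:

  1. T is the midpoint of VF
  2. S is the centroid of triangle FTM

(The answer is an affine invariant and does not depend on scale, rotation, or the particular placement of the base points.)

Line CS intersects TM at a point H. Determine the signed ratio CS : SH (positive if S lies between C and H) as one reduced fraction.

Choose coordinates C = (0, 0), V = (1, 0), M = (0, 1), F = (3, -3).
1. T is the midpoint of VF ⇒ T = (2, -3/2)
2. S is the centroid of triangle FTM ⇒ S = (5/3, -7/6)
line CS meets TM at H = (20/11, -14/11)
S = C + t·(H−C) with t = 11/12, so CS:SH = 11/12:1/12

CS:SH = 11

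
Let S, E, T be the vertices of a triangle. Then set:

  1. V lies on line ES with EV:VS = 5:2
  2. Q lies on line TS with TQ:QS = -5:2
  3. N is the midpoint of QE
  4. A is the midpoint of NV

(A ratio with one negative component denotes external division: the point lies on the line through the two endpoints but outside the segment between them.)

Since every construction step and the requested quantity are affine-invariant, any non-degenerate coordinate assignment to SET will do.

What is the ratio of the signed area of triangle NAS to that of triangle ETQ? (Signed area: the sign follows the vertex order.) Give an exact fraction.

Set S = (0, 0), E = (1, 0), T = (0, 1); any affine frame gives the same invariant.
1. V lies on line ES with EV:VS = 5:2 ⇒ V = (2/7, 0)
2. Q lies on line TS with TQ:QS = -5:2 ⇒ Q = (0, -2/3)
3. N is the midpoint of QE ⇒ N = (1/2, -1/3)
4. A is the midpoint of NV ⇒ A = (11/28, -1/6)
2·[NAS] = 1/21, 2·[ETQ] = 5/3
[NAS]:[ETQ] = 1/21:5/3 = 1/35

[NAS]:[ETQ] = 1/35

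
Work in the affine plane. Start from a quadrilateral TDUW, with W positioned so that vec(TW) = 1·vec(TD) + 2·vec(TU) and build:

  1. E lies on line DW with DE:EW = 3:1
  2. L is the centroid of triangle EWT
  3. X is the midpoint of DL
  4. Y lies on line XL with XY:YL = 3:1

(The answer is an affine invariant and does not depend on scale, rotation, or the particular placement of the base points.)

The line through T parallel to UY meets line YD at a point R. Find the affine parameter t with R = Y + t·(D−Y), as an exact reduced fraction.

t = 34/35

Set T = (0, 0), D = (1, 0), U = (0, 1), W = (1, 2); any affine frame gives the same invariant.
1. E lies on line DW with DE:EW = 3:1 ⇒ E = (1, 3/2)
2. L is the centroid of triangle EWT ⇒ L = (2/3, 7/6)
3. X is the midpoint of DL ⇒ X = (5/6, 7/12)
4. Y lies on line XL with XY:YL = 3:1 ⇒ Y = (17/24, 49/48)
through T parallel to UY: direction (17/24, 1/48); meets YD at R = (119/120, 7/240)
R = Y + t·(D−Y) with t = 34/35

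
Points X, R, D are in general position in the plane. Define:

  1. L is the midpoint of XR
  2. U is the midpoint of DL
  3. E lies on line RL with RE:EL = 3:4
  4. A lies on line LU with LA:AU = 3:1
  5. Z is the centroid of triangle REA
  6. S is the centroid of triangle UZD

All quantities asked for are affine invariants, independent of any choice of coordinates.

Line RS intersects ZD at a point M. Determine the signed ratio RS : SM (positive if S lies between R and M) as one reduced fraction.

RS:SM = -221/44

Work in coordinates with X = (0, 0), R = (1, 0), D = (0, 1).
1. L is the midpoint of XR ⇒ L = (1/2, 0)
2. U is the midpoint of DL ⇒ U = (1/4, 1/2)
3. E lies on line RL with RE:EL = 3:4 ⇒ E = (11/14, 0)
4. A lies on line LU with LA:AU = 3:1 ⇒ A = (5/16, 3/8)
5. Z is the centroid of triangle REA ⇒ Z = (235/336, 1/8)
6. S is the centroid of triangle UZD ⇒ S = (319/1008, 13/24)
line RS meets ZD at M = (2585/5712, 59/136)
S = R + t·(M−R) with t = 221/177, so RS:SM = 221/177:-44/177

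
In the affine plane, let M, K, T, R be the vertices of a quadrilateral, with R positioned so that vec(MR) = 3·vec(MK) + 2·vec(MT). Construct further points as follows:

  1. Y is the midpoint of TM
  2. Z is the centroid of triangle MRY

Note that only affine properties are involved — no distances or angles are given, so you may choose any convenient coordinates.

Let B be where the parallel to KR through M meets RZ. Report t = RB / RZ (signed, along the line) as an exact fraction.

t = 6/5

Assign M = (0, 0), K = (1, 0), T = (0, 1), R = (3, 2) — the answer is frame-independent, so this choice is without loss of generality.
1. Y is the midpoint of TM ⇒ Y = (0, 1/2)
2. Z is the centroid of triangle MRY ⇒ Z = (1, 5/6)
through M parallel to KR: direction (2, 2); meets RZ at B = (3/5, 3/5)
B = R + t·(Z−R) with t = 6/5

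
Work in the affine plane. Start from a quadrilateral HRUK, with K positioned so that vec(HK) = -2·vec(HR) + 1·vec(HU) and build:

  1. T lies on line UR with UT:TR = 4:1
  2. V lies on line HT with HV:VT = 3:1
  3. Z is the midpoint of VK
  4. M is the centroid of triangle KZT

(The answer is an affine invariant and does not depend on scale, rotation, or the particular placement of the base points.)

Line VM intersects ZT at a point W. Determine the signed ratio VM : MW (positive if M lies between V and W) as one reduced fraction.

VM:MW = -4

Choose coordinates H = (0, 0), R = (1, 0), U = (0, 1), K = (-2, 1).
1. T lies on line UR with UT:TR = 4:1 ⇒ T = (4/5, 1/5)
2. V lies on line HT with HV:VT = 3:1 ⇒ V = (3/5, 3/20)
3. Z is the midpoint of VK ⇒ Z = (-7/10, 23/40)
4. M is the centroid of triangle KZT ⇒ M = (-19/30, 71/120)
line VM meets ZT at W = (-13/40, 77/160)
M = V + t·(W−V) with t = 4/3, so VM:MW = 4/3:-1/3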